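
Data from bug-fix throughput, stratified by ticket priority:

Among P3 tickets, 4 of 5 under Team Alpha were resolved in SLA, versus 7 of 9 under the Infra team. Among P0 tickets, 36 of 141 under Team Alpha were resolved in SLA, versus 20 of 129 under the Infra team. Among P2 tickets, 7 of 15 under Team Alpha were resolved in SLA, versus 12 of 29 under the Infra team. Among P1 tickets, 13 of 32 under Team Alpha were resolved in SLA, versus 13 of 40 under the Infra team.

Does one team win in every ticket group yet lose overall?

P3: Team Alpha 4/5 = 80.0%, the Infra team 7/9 = 77.8% → Team Alpha
P0: Team Alpha 36/141 = 25.5%, the Infra team 20/129 = 15.5% → Team Alpha
P2: Team Alpha 7/15 = 46.7%, the Infra team 12/29 = 41.4% → Team Alpha
P1: Team Alpha 13/32 = 40.6%, the Infra team 13/40 = 32.5% → Team Alpha
Overall: Team Alpha 60/193 = 31.1%, the Infra team 52/207 = 25.1% → Team Alpha
Team Alpha wins overall and in every ticket group — no reversal.

No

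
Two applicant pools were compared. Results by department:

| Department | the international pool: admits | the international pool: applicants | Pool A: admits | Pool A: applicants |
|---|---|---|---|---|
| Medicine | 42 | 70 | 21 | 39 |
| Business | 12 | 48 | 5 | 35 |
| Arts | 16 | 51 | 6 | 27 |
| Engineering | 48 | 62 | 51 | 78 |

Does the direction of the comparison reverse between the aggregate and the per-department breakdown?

No

Medicine: the international pool 42/70 = 60.0%, Pool A 21/39 = 53.8% → the international pool
Business: the international pool 12/48 = 25.0%, Pool A 5/35 = 14.3% → the international pool
Arts: the international pool 16/51 = 31.4%, Pool A 6/27 = 22.2% → the international pool
Engineering: the international pool 48/62 = 77.4%, Pool A 51/78 = 65.4% → the international pool
Overall: the international pool 118/231 = 51.1%, Pool A 83/179 = 46.4% → the international pool
The international pool wins overall and in every department group — no reversal.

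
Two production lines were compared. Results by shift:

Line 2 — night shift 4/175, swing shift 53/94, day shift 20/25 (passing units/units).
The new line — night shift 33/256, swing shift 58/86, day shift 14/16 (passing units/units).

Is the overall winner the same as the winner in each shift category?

Night shift: Line 2 4/175 = 2.3%, the new line 33/256 = 12.9% → the new line
Swing shift: Line 2 53/94 = 56.4%, the new line 58/86 = 67.4% → the new line
Day shift: Line 2 20/25 = 80.0%, the new line 14/16 = 87.5% → the new line
Overall: Line 2 77/294 = 26.2%, the new line 105/358 = 29.3% → the new line
The new line wins overall and in every shift group — no reversal.

Yes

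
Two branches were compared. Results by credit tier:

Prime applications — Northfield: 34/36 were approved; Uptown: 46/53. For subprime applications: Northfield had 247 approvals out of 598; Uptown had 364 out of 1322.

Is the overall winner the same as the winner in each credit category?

Prime: Northfield 34/36 = 94.4%, Uptown 46/53 = 86.8% → Northfield
Subprime: Northfield 247/598 = 41.3%, Uptown 364/1322 = 27.5% → Northfield
Overall: Northfield 281/634 = 44.3%, Uptown 410/1375 = 29.8% → Northfield
Northfield wins overall and in every credit group — no reversal.

Yes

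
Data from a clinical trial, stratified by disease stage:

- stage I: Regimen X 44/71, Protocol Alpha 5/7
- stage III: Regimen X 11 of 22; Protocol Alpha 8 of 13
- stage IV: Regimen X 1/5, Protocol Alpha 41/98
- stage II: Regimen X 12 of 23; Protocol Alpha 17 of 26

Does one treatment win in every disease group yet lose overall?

Stage I: Regimen X 44/71 = 62.0%, Protocol Alpha 5/7 = 71.4% → Protocol Alpha
Stage III: Regimen X 11/22 = 50.0%, Protocol Alpha 8/13 = 61.5% → Protocol Alpha
Stage IV: Regimen X 1/5 = 20.0%, Protocol Alpha 41/98 = 41.8% → Protocol Alpha
Stage II: Regimen X 12/23 = 52.2%, Protocol Alpha 17/26 = 65.4% → Protocol Alpha
Overall: Regimen X 68/121 = 56.2%, Protocol Alpha 71/144 = 49.3% → Regimen X
Protocol Alpha wins each disease group but Regimen X wins overall — the comparison reverses. Protocol Alpha's patients skew toward stage IV, which has a lower base rate.

Yes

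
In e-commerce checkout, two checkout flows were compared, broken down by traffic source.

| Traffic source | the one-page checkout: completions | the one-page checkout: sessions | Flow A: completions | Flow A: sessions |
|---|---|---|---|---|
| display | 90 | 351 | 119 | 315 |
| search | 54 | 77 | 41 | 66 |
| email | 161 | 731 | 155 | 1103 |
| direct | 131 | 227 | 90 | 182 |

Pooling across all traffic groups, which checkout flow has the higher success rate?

Display: the one-page checkout 90/351 = 25.6%, Flow A 119/315 = 37.8% → Flow A
Search: the one-page checkout 54/77 = 70.1%, Flow A 41/66 = 62.1% → the one-page checkout
Email: the one-page checkout 161/731 = 22.0%, Flow A 155/1103 = 14.1% → the one-page checkout
Direct: the one-page checkout 131/227 = 57.7%, Flow A 90/182 = 49.5% → the one-page checkout
Overall: the one-page checkout 436/1386 = 31.5%, Flow A 405/1666 = 24.3% → the one-page checkout
(Neither sweeps every traffic group, but the one-page checkout has the higher pooled rate.)

the one-page checkout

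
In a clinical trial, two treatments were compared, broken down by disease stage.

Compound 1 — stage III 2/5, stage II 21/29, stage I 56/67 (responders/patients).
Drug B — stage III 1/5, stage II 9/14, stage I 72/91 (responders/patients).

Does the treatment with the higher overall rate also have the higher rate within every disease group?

Yes

Stage III: Compound 1 2/5 = 40.0%, Drug B 1/5 = 20.0% → Compound 1
Stage II: Compound 1 21/29 = 72.4%, Drug B 9/14 = 64.3% → Compound 1
Stage I: Compound 1 56/67 = 83.6%, Drug B 72/91 = 79.1% → Compound 1
Overall: Compound 1 79/101 = 78.2%, Drug B 82/110 = 74.5% → Compound 1
Compound 1 wins overall and in every disease group — no reversal.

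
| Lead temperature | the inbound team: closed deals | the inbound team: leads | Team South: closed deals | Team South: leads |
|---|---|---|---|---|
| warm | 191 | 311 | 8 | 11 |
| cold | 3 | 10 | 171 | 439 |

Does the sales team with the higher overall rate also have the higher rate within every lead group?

No

Warm: the inbound team 191/311 = 61.4%, Team South 8/11 = 72.7% → Team South
Cold: the inbound team 3/10 = 30.0%, Team South 171/439 = 39.0% → Team South
Overall: the inbound team 194/321 = 60.4%, Team South 179/450 = 39.8% → the inbound team
Team South wins each lead group but the inbound team wins overall — the comparison reverses. Team South's leads skew toward cold, which has a lower base rate.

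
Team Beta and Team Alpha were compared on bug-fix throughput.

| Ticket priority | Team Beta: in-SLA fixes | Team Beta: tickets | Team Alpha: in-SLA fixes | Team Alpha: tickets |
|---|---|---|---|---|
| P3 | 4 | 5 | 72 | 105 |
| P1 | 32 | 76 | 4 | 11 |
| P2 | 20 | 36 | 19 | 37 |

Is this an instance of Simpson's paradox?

Yes

P3: Team Beta 4/5 = 80.0%, Team Alpha 72/105 = 68.6% → Team Beta
P1: Team Beta 32/76 = 42.1%, Team Alpha 4/11 = 36.4% → Team Beta
P2: Team Beta 20/36 = 55.6%, Team Alpha 19/37 = 51.4% → Team Beta
Overall: Team Beta 56/117 = 47.9%, Team Alpha 95/153 = 62.1% → Team Alpha
Team Beta wins each ticket group but Team Alpha wins overall — the comparison reverses. Team Beta's tickets skew toward P1, which has a lower base rate.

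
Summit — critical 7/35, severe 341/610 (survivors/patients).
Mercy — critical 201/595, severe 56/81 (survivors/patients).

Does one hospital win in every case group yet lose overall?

Critical: Summit 7/35 = 20.0%, Mercy 201/595 = 33.8% → Mercy
Severe: Summit 341/610 = 55.9%, Mercy 56/81 = 69.1% → Mercy
Overall: Summit 348/645 = 54.0%, Mercy 257/676 = 38.0% → Summit
Mercy wins each case group but Summit wins overall — the comparison reverses. Mercy's patients skew toward critical, which has a lower base rate.

Yes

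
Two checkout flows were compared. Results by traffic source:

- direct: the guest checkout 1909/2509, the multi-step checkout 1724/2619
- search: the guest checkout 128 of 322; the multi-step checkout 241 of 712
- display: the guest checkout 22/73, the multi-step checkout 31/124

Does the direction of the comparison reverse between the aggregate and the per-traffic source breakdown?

No

Direct: the guest checkout 1909/2509 = 76.1%, the multi-step checkout 1724/2619 = 65.8% → the guest checkout
Search: the guest checkout 128/322 = 39.8%, the multi-step checkout 241/712 = 33.8% → the guest checkout
Display: the guest checkout 22/73 = 30.1%, the multi-step checkout 31/124 = 25.0% → the guest checkout
Overall: the guest checkout 2059/2904 = 70.9%, the multi-step checkout 1996/3455 = 57.8% → the guest checkout
The guest checkout wins overall and in every traffic group — no reversal.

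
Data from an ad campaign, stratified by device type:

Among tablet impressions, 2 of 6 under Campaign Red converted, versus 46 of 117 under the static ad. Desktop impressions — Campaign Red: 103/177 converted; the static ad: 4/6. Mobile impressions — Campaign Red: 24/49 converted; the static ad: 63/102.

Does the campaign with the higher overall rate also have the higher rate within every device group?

Tablet: Campaign Red 2/6 = 33.3%, the static ad 46/117 = 39.3% → the static ad
Desktop: Campaign Red 103/177 = 58.2%, the static ad 4/6 = 66.7% → the static ad
Mobile: Campaign Red 24/49 = 49.0%, the static ad 63/102 = 61.8% → the static ad
Overall: Campaign Red 129/232 = 55.6%, the static ad 113/225 = 50.2% → Campaign Red
The static ad wins each device group but Campaign Red wins overall — the comparison reverses. The static ad's impressions skew toward tablet, which has a lower base rate.

No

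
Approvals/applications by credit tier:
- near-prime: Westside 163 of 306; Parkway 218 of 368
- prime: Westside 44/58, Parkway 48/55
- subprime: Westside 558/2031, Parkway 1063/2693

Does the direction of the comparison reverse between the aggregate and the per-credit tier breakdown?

No

Near-prime: Westside 163/306 = 53.3%, Parkway 218/368 = 59.2% → Parkway
Prime: Westside 44/58 = 75.9%, Parkway 48/55 = 87.3% → Parkway
Subprime: Westside 558/2031 = 27.5%, Parkway 1063/2693 = 39.5% → Parkway
Overall: Westside 765/2395 = 31.9%, Parkway 1329/3116 = 42.7% → Parkway
Parkway wins overall and in every credit group — no reversal.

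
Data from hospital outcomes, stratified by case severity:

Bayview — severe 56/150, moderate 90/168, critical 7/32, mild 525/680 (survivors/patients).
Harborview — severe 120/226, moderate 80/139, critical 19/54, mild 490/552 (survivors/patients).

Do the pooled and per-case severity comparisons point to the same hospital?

Severe: Bayview 56/150 = 37.3%, Harborview 120/226 = 53.1% → Harborview
Moderate: Bayview 90/168 = 53.6%, Harborview 80/139 = 57.6% → Harborview
Critical: Bayview 7/32 = 21.9%, Harborview 19/54 = 35.2% → Harborview
Mild: Bayview 525/680 = 77.2%, Harborview 490/552 = 88.8% → Harborview
Overall: Bayview 678/1030 = 65.8%, Harborview 709/971 = 73.0% → Harborview
Harborview wins overall and in every case group — no reversal.

Yes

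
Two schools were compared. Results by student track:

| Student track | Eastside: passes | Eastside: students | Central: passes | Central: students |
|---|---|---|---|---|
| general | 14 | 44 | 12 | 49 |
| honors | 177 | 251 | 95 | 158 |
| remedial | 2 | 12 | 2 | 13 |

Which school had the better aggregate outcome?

General: Eastside 14/44 = 31.8%, Central 12/49 = 24.5% → Eastside
Honors: Eastside 177/251 = 70.5%, Central 95/158 = 60.1% → Eastside
Remedial: Eastside 2/12 = 16.7%, Central 2/13 = 15.4% → Eastside
Overall: Eastside 193/307 = 62.9%, Central 109/220 = 49.5% → Eastside

Eastside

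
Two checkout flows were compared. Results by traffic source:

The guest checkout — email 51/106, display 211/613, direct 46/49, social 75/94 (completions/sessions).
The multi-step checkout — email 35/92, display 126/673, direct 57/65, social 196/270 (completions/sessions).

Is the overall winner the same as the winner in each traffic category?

Email: the guest checkout 51/106 = 48.1%, the multi-step checkout 35/92 = 38.0% → the guest checkout
Display: the guest checkout 211/613 = 34.4%, the multi-step checkout 126/673 = 18.7% → the guest checkout
Direct: the guest checkout 46/49 = 93.9%, the multi-step checkout 57/65 = 87.7% → the guest checkout
Social: the guest checkout 75/94 = 79.8%, the multi-step checkout 196/270 = 72.6% → the guest checkout
Overall: the guest checkout 383/862 = 44.4%, the multi-step checkout 414/1100 = 37.6% → the guest checkout
The guest checkout wins overall and in every traffic group — no reversal.

Yes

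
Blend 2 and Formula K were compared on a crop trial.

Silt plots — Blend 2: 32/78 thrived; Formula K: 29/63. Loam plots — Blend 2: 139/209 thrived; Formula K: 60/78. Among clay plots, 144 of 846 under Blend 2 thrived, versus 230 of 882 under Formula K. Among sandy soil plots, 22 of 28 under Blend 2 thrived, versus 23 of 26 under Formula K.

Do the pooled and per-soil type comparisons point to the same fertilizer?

Silt: Blend 2 32/78 = 41.0%, Formula K 29/63 = 46.0% → Formula K
Loam: Blend 2 139/209 = 66.5%, Formula K 60/78 = 76.9% → Formula K
Clay: Blend 2 144/846 = 17.0%, Formula K 230/882 = 26.1% → Formula K
Sandy soil: Blend 2 22/28 = 78.6%, Formula K 23/26 = 88.5% → Formula K
Overall: Blend 2 337/1161 = 29.0%, Formula K 342/1049 = 32.6% → Formula K
Formula K wins overall and in every soil group — no reversal.

Yes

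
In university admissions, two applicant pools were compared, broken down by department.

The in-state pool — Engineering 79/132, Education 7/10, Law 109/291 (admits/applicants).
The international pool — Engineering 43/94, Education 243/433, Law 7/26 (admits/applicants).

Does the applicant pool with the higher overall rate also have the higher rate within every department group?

Engineering: the in-state pool 79/132 = 59.8%, the international pool 43/94 = 45.7% → the in-state pool
Education: the in-state pool 7/10 = 70.0%, the international pool 243/433 = 56.1% → the in-state pool
Law: the in-state pool 109/291 = 37.5%, the international pool 7/26 = 26.9% → the in-state pool
Overall: the in-state pool 195/433 = 45.0%, the international pool 293/553 = 53.0% → the international pool
The in-state pool wins each department group but the international pool wins overall — the comparison reverses. The in-state pool's applicants skew toward Law, which has a lower base rate.

No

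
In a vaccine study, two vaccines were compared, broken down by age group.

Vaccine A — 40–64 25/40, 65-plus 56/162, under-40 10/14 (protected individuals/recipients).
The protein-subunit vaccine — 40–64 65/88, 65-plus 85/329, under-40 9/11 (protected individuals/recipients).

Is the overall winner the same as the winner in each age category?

40–64: Vaccine A 25/40 = 62.5%, the protein-subunit vaccine 65/88 = 73.9% → the protein-subunit vaccine
65-plus: Vaccine A 56/162 = 34.6%, the protein-subunit vaccine 85/329 = 25.8% → Vaccine A
Under-40: Vaccine A 10/14 = 71.4%, the protein-subunit vaccine 9/11 = 81.8% → the protein-subunit vaccine
Overall: Vaccine A 91/216 = 42.1%, the protein-subunit vaccine 159/428 = 37.1% → Vaccine A
Neither sweeps: Vaccine A wins 1 of 3 groups, the protein-subunit vaccine wins 2. Vaccine A wins overall but not every group — no Simpson reversal.

No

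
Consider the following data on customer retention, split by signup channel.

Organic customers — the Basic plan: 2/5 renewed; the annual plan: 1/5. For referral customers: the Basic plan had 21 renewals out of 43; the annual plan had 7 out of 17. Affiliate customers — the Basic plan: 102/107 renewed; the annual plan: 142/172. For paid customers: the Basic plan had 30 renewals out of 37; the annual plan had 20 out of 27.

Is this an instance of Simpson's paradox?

Organic: the Basic plan 2/5 = 40.0%, the annual plan 1/5 = 20.0% → the Basic plan
Referral: the Basic plan 21/43 = 48.8%, the annual plan 7/17 = 41.2% → the Basic plan
Affiliate: the Basic plan 102/107 = 95.3%, the annual plan 142/172 = 82.6% → the Basic plan
Paid: the Basic plan 30/37 = 81.1%, the annual plan 20/27 = 74.1% → the Basic plan
Overall: the Basic plan 155/192 = 80.7%, the annual plan 170/221 = 76.9% → the Basic plan
The Basic plan wins overall and in every signup group — no reversal.

No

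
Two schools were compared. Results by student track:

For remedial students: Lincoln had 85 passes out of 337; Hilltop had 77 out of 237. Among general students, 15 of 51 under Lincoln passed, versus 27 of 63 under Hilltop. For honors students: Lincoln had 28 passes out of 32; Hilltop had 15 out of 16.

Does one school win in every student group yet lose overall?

No

Remedial: Lincoln 85/337 = 25.2%, Hilltop 77/237 = 32.5% → Hilltop
General: Lincoln 15/51 = 29.4%, Hilltop 27/63 = 42.9% → Hilltop
Honors: Lincoln 28/32 = 87.5%, Hilltop 15/16 = 93.8% → Hilltop
Overall: Lincoln 128/420 = 30.5%, Hilltop 119/316 = 37.7% → Hilltop
Hilltop wins overall and in every student group — no reversal.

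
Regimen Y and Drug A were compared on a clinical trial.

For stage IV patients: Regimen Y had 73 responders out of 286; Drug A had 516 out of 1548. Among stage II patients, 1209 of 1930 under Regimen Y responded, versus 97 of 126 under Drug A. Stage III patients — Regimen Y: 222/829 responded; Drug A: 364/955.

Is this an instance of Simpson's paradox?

Stage IV: Regimen Y 73/286 = 25.5%, Drug A 516/1548 = 33.3% → Drug A
Stage II: Regimen Y 1209/1930 = 62.6%, Drug A 97/126 = 77.0% → Drug A
Stage III: Regimen Y 222/829 = 26.8%, Drug A 364/955 = 38.1% → Drug A
Overall: Regimen Y 1504/3045 = 49.4%, Drug A 977/2629 = 37.2% → Regimen Y
Drug A wins each disease group but Regimen Y wins overall — the comparison reverses. Drug A's patients skew toward stage IV, which has a lower base rate.

Yes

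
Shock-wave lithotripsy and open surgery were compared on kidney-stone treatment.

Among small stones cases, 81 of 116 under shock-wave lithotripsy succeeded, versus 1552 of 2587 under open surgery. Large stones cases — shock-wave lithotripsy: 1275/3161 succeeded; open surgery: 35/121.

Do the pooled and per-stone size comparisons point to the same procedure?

Small stones: shock-wave lithotripsy 81/116 = 69.8%, open surgery 1552/2587 = 60.0% → shock-wave lithotripsy
Large stones: shock-wave lithotripsy 1275/3161 = 40.3%, open surgery 35/121 = 28.9% → shock-wave lithotripsy
Overall: shock-wave lithotripsy 1356/3277 = 41.4%, open surgery 1587/2708 = 58.6% → open surgery
Shock-wave lithotripsy wins each stone group but open surgery wins overall — the comparison reverses. Shock-wave lithotripsy's cases skew toward large stones, which has a lower base rate.

No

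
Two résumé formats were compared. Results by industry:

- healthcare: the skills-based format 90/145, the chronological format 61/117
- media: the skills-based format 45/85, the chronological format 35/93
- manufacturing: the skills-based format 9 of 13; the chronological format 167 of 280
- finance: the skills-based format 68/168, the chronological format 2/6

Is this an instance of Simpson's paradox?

Yes

Healthcare: the skills-based format 90/145 = 62.1%, the chronological format 61/117 = 52.1% → the skills-based format
Media: the skills-based format 45/85 = 52.9%, the chronological format 35/93 = 37.6% → the skills-based format
Manufacturing: the skills-based format 9/13 = 69.2%, the chronological format 167/280 = 59.6% → the skills-based format
Finance: the skills-based format 68/168 = 40.5%, the chronological format 2/6 = 33.3% → the skills-based format
Overall: the skills-based format 212/411 = 51.6%, the chronological format 265/496 = 53.4% → the chronological format
The skills-based format wins each industry group but the chronological format wins overall — the comparison reverses. The skills-based format's applications skew toward finance, which has a lower base rate.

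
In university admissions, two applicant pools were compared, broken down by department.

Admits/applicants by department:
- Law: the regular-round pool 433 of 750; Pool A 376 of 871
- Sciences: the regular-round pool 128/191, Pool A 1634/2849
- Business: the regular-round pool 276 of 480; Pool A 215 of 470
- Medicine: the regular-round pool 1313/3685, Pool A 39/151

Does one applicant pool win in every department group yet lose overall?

Yes

Law: the regular-round pool 433/750 = 57.7%, Pool A 376/871 = 43.2% → the regular-round pool
Sciences: the regular-round pool 128/191 = 67.0%, Pool A 1634/2849 = 57.4% → the regular-round pool
Business: the regular-round pool 276/480 = 57.5%, Pool A 215/470 = 45.7% → the regular-round pool
Medicine: the regular-round pool 1313/3685 = 35.6%, Pool A 39/151 = 25.8% → the regular-round pool
Overall: the regular-round pool 2150/5106 = 42.1%, Pool A 2264/4341 = 52.2% → Pool A
The regular-round pool wins each department group but Pool A wins overall — the comparison reverses. The regular-round pool's applicants skew toward Medicine, which has a lower base rate.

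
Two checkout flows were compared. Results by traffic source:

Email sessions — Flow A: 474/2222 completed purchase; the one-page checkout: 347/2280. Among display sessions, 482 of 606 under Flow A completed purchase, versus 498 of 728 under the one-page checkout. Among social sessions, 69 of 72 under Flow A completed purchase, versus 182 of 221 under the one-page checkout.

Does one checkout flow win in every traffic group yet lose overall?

Email: Flow A 474/2222 = 21.3%, the one-page checkout 347/2280 = 15.2% → Flow A
Display: Flow A 482/606 = 79.5%, the one-page checkout 498/728 = 68.4% → Flow A
Social: Flow A 69/72 = 95.8%, the one-page checkout 182/221 = 82.4% → Flow A
Overall: Flow A 1025/2900 = 35.3%, the one-page checkout 1027/3229 = 31.8% → Flow A
Flow A wins overall and in every traffic group — no reversal.

No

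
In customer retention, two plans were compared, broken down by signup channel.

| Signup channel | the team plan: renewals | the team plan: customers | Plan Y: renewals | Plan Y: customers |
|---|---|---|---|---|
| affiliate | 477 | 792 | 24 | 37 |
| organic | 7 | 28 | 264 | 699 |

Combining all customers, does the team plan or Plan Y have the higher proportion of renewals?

Affiliate: the team plan 477/792 = 60.2%, Plan Y 24/37 = 64.9% → Plan Y
Organic: the team plan 7/28 = 25.0%, Plan Y 264/699 = 37.8% → Plan Y
Overall: the team plan 484/820 = 59.0%, Plan Y 288/736 = 39.1% → the team plan
(Plan Y wins every signup group but the team plan wins overall — Plan Y's customers skew toward the low-rate organic group.)

the team plan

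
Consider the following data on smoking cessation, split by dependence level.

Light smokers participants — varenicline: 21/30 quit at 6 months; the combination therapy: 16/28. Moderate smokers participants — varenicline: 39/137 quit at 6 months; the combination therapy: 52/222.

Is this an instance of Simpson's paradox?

Light smokers: varenicline 21/30 = 70.0%, the combination therapy 16/28 = 57.1% → varenicline
Moderate smokers: varenicline 39/137 = 28.5%, the combination therapy 52/222 = 23.4% → varenicline
Overall: varenicline 60/167 = 35.9%, the combination therapy 68/250 = 27.2% → varenicline
Varenicline wins overall and in every dependence group — no reversal.

No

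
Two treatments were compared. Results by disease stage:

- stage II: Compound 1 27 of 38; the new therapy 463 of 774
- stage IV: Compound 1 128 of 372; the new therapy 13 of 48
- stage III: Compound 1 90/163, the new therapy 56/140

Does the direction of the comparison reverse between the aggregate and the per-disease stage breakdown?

Stage II: Compound 1 27/38 = 71.1%, the new therapy 463/774 = 59.8% → Compound 1
Stage IV: Compound 1 128/372 = 34.4%, the new therapy 13/48 = 27.1% → Compound 1
Stage III: Compound 1 90/163 = 55.2%, the new therapy 56/140 = 40.0% → Compound 1
Overall: Compound 1 245/573 = 42.8%, the new therapy 532/962 = 55.3% → the new therapy
Compound 1 wins each disease group but the new therapy wins overall — the comparison reverses. Compound 1's patients skew toward stage IV, which has a lower base rate.

Yes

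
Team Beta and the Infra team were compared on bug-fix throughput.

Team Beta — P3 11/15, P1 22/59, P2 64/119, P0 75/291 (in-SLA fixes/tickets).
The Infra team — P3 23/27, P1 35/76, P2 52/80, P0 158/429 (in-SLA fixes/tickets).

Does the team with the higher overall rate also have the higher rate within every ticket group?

Yes

P3: Team Beta 11/15 = 73.3%, the Infra team 23/27 = 85.2% → the Infra team
P1: Team Beta 22/59 = 37.3%, the Infra team 35/76 = 46.1% → the Infra team
P2: Team Beta 64/119 = 53.8%, the Infra team 52/80 = 65.0% → the Infra team
P0: Team Beta 75/291 = 25.8%, the Infra team 158/429 = 36.8% → the Infra team
Overall: Team Beta 172/484 = 35.5%, the Infra team 268/612 = 43.8% → the Infra team
The Infra team wins overall and in every ticket group — no reversal.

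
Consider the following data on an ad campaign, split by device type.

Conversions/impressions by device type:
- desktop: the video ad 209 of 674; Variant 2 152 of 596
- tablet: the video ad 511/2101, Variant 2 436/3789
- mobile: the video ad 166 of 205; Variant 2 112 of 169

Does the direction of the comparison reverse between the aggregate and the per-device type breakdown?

No

Desktop: the video ad 209/674 = 31.0%, Variant 2 152/596 = 25.5% → the video ad
Tablet: the video ad 511/2101 = 24.3%, Variant 2 436/3789 = 11.5% → the video ad
Mobile: the video ad 166/205 = 81.0%, Variant 2 112/169 = 66.3% → the video ad
Overall: the video ad 886/2980 = 29.7%, Variant 2 700/4554 = 15.4% → the video ad
The video ad wins overall and in every device group — no reversal.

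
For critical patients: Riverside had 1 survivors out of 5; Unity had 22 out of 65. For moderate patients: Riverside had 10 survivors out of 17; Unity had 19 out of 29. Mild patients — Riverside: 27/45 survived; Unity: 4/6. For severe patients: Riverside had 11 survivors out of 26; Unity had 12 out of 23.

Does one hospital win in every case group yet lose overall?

Critical: Riverside 1/5 = 20.0%, Unity 22/65 = 33.8% → Unity
Moderate: Riverside 10/17 = 58.8%, Unity 19/29 = 65.5% → Unity
Mild: Riverside 27/45 = 60.0%, Unity 4/6 = 66.7% → Unity
Severe: Riverside 11/26 = 42.3%, Unity 12/23 = 52.2% → Unity
Overall: Riverside 49/93 = 52.7%, Unity 57/123 = 46.3% → Riverside
Unity wins each case group but Riverside wins overall — the comparison reverses. Unity's patients skew toward critical, which has a lower base rate.

Yes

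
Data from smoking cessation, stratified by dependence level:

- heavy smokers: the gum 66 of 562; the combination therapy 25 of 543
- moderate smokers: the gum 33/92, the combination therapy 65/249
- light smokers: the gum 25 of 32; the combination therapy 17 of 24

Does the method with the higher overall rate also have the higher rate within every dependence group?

Yes

Heavy smokers: the gum 66/562 = 11.7%, the combination therapy 25/543 = 4.6% → the gum
Moderate smokers: the gum 33/92 = 35.9%, the combination therapy 65/249 = 26.1% → the gum
Light smokers: the gum 25/32 = 78.1%, the combination therapy 17/24 = 70.8% → the gum
Overall: the gum 124/686 = 18.1%, the combination therapy 107/816 = 13.1% → the gum
The gum wins overall and in every dependence group — no reversal.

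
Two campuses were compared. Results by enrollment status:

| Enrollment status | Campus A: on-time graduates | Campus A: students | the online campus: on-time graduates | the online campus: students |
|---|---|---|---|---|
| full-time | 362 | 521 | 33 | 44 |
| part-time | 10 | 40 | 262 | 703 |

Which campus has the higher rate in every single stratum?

Full-time: Campus A 362/521 = 69.5%, the online campus 33/44 = 75.0% → the online campus
Part-time: Campus A 10/40 = 25.0%, the online campus 262/703 = 37.3% → the online campus
The online campus has the higher rate in both groups.

the online campus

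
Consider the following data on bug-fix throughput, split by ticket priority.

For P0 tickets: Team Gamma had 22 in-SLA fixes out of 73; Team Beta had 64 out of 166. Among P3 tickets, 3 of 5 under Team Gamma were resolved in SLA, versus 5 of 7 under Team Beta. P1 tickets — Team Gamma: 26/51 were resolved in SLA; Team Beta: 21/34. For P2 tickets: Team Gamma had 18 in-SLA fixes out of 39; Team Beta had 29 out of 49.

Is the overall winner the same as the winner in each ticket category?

P0: Team Gamma 22/73 = 30.1%, Team Beta 64/166 = 38.6% → Team Beta
P3: Team Gamma 3/5 = 60.0%, Team Beta 5/7 = 71.4% → Team Beta
P1: Team Gamma 26/51 = 51.0%, Team Beta 21/34 = 61.8% → Team Beta
P2: Team Gamma 18/39 = 46.2%, Team Beta 29/49 = 59.2% → Team Beta
Overall: Team Gamma 69/168 = 41.1%, Team Beta 119/256 = 46.5% → Team Beta
Team Beta wins overall and in every ticket group — no reversal.

Yes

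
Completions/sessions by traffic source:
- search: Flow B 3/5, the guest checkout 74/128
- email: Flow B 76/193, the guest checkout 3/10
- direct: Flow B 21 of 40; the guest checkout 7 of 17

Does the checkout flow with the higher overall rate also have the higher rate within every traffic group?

Search: Flow B 3/5 = 60.0%, the guest checkout 74/128 = 57.8% → Flow B
Email: Flow B 76/193 = 39.4%, the guest checkout 3/10 = 30.0% → Flow B
Direct: Flow B 21/40 = 52.5%, the guest checkout 7/17 = 41.2% → Flow B
Overall: Flow B 100/238 = 42.0%, the guest checkout 84/155 = 54.2% → the guest checkout
Flow B wins each traffic group but the guest checkout wins overall — the comparison reverses. Flow B's sessions skew toward email, which has a lower base rate.

No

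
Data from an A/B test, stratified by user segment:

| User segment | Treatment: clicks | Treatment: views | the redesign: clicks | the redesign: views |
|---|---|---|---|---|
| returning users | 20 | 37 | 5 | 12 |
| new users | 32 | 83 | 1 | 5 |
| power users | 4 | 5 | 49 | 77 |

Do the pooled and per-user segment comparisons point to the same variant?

No

Returning users: Treatment 20/37 = 54.1%, the redesign 5/12 = 41.7% → Treatment
New users: Treatment 32/83 = 38.6%, the redesign 1/5 = 20.0% → Treatment
Power users: Treatment 4/5 = 80.0%, the redesign 49/77 = 63.6% → Treatment
Overall: Treatment 56/125 = 44.8%, the redesign 55/94 = 58.5% → the redesign
Treatment wins each user group but the redesign wins overall — the comparison reverses. Treatment's views skew toward new users, which has a lower base rate.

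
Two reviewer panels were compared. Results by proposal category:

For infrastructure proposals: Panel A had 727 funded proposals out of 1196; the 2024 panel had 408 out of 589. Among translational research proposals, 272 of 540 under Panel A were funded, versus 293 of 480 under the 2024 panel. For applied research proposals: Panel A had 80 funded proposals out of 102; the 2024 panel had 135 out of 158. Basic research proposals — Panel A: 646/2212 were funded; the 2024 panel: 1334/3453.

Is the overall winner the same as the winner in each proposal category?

Infrastructure: Panel A 727/1196 = 60.8%, the 2024 panel 408/589 = 69.3% → the 2024 panel
Translational research: Panel A 272/540 = 50.4%, the 2024 panel 293/480 = 61.0% → the 2024 panel
Applied research: Panel A 80/102 = 78.4%, the 2024 panel 135/158 = 85.4% → the 2024 panel
Basic research: Panel A 646/2212 = 29.2%, the 2024 panel 1334/3453 = 38.6% → the 2024 panel
Overall: Panel A 1725/4050 = 42.6%, the 2024 panel 2170/4680 = 46.4% → the 2024 panel
The 2024 panel wins overall and in every proposal group — no reversal.

Yes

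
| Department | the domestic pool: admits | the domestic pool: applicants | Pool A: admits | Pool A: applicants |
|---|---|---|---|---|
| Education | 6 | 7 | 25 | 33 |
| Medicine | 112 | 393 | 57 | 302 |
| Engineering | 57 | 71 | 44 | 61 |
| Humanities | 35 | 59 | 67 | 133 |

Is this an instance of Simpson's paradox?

Education: the domestic pool 6/7 = 85.7%, Pool A 25/33 = 75.8% → the domestic pool
Medicine: the domestic pool 112/393 = 28.5%, Pool A 57/302 = 18.9% → the domestic pool
Engineering: the domestic pool 57/71 = 80.3%, Pool A 44/61 = 72.1% → the domestic pool
Humanities: the domestic pool 35/59 = 59.3%, Pool A 67/133 = 50.4% → the domestic pool
Overall: the domestic pool 210/530 = 39.6%, Pool A 193/529 = 36.5% → the domestic pool
The domestic pool wins overall and in every department group — no reversal.

No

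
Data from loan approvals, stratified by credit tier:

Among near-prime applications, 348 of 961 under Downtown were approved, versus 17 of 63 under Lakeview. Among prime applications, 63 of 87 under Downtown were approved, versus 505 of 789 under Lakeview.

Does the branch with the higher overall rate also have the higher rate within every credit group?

Near-prime: Downtown 348/961 = 36.2%, Lakeview 17/63 = 27.0% → Downtown
Prime: Downtown 63/87 = 72.4%, Lakeview 505/789 = 64.0% → Downtown
Overall: Downtown 411/1048 = 39.2%, Lakeview 522/852 = 61.3% → Lakeview
Downtown wins each credit group but Lakeview wins overall — the comparison reverses. Downtown's applications skew toward near-prime, which has a lower base rate.

No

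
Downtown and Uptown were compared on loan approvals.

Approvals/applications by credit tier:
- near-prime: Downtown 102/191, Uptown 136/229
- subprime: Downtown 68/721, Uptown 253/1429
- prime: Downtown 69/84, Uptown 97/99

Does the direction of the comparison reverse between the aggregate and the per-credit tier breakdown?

Near-prime: Downtown 102/191 = 53.4%, Uptown 136/229 = 59.4% → Uptown
Subprime: Downtown 68/721 = 9.4%, Uptown 253/1429 = 17.7% → Uptown
Prime: Downtown 69/84 = 82.1%, Uptown 97/99 = 98.0% → Uptown
Overall: Downtown 239/996 = 24.0%, Uptown 486/1757 = 27.7% → Uptown
Uptown wins overall and in every credit group — no reversal.

No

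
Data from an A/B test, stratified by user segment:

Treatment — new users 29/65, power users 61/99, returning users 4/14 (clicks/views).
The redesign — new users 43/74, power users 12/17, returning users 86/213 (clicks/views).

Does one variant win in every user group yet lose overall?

New users: Treatment 29/65 = 44.6%, the redesign 43/74 = 58.1% → the redesign
Power users: Treatment 61/99 = 61.6%, the redesign 12/17 = 70.6% → the redesign
Returning users: Treatment 4/14 = 28.6%, the redesign 86/213 = 40.4% → the redesign
Overall: Treatment 94/178 = 52.8%, the redesign 141/304 = 46.4% → Treatment
The redesign wins each user group but Treatment wins overall — the comparison reverses. The redesign's views skew toward returning users, which has a lower base rate.

Yes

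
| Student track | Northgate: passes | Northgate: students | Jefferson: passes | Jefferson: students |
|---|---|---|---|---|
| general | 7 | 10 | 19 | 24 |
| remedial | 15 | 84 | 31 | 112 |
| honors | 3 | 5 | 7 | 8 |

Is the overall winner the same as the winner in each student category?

Yes

General: Northgate 7/10 = 70.0%, Jefferson 19/24 = 79.2% → Jefferson
Remedial: Northgate 15/84 = 17.9%, Jefferson 31/112 = 27.7% → Jefferson
Honors: Northgate 3/5 = 60.0%, Jefferson 7/8 = 87.5% → Jefferson
Overall: Northgate 25/99 = 25.3%, Jefferson 57/144 = 39.6% → Jefferson
Jefferson wins overall and in every student group — no reversal.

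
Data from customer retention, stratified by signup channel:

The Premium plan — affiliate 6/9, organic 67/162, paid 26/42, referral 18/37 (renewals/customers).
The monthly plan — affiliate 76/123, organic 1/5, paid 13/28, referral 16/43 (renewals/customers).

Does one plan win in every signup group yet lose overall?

Yes

Affiliate: the Premium plan 6/9 = 66.7%, the monthly plan 76/123 = 61.8% → the Premium plan
Organic: the Premium plan 67/162 = 41.4%, the monthly plan 1/5 = 20.0% → the Premium plan
Paid: the Premium plan 26/42 = 61.9%, the monthly plan 13/28 = 46.4% → the Premium plan
Referral: the Premium plan 18/37 = 48.6%, the monthly plan 16/43 = 37.2% → the Premium plan
Overall: the Premium plan 117/250 = 46.8%, the monthly plan 106/199 = 53.3% → the monthly plan
The Premium plan wins each signup group but the monthly plan wins overall — the comparison reverses. The Premium plan's customers skew toward organic, which has a lower base rate.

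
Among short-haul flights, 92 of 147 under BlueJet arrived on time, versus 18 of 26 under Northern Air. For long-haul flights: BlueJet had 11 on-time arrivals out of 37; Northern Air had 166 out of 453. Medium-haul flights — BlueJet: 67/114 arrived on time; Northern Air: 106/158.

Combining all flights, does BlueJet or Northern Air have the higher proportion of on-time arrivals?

Short-haul: BlueJet 92/147 = 62.6%, Northern Air 18/26 = 69.2% → Northern Air
Long-haul: BlueJet 11/37 = 29.7%, Northern Air 166/453 = 36.6% → Northern Air
Medium-haul: BlueJet 67/114 = 58.8%, Northern Air 106/158 = 67.1% → Northern Air
Overall: BlueJet 170/298 = 57.0%, Northern Air 290/637 = 45.5% → BlueJet
(Northern Air wins every route group but BlueJet wins overall — Northern Air's flights skew toward the low-rate long-haul group.)

BlueJet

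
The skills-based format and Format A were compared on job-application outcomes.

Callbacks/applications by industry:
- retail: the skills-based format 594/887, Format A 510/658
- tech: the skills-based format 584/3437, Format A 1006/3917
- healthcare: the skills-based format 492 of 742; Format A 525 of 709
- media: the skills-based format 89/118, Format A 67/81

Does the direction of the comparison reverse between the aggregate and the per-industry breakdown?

Retail: the skills-based format 594/887 = 67.0%, Format A 510/658 = 77.5% → Format A
Tech: the skills-based format 584/3437 = 17.0%, Format A 1006/3917 = 25.7% → Format A
Healthcare: the skills-based format 492/742 = 66.3%, Format A 525/709 = 74.0% → Format A
Media: the skills-based format 89/118 = 75.4%, Format A 67/81 = 82.7% → Format A
Overall: the skills-based format 1759/5184 = 33.9%, Format A 2108/5365 = 39.3% → Format A
Format A wins overall and in every industry group — no reversal.

No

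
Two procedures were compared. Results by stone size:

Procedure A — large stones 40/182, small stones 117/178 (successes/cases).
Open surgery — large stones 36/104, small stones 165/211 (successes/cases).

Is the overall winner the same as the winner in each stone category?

Yes

Large stones: Procedure A 40/182 = 22.0%, open surgery 36/104 = 34.6% → open surgery
Small stones: Procedure A 117/178 = 65.7%, open surgery 165/211 = 78.2% → open surgery
Overall: Procedure A 157/360 = 43.6%, open surgery 201/315 = 63.8% → open surgery
Open surgery wins overall and in every stone group — no reversal.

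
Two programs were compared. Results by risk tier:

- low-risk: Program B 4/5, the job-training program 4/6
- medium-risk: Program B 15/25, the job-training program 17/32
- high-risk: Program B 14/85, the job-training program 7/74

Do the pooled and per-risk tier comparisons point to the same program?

Low-risk: Program B 4/5 = 80.0%, the job-training program 4/6 = 66.7% → Program B
Medium-risk: Program B 15/25 = 60.0%, the job-training program 17/32 = 53.1% → Program B
High-risk: Program B 14/85 = 16.5%, the job-training program 7/74 = 9.5% → Program B
Overall: Program B 33/115 = 28.7%, the job-training program 28/112 = 25.0% → Program B
Program B wins overall and in every risk group — no reversal.

Yes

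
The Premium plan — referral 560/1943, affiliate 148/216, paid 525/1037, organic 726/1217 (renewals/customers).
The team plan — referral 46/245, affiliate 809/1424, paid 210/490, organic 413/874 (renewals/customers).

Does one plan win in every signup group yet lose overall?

Referral: the Premium plan 560/1943 = 28.8%, the team plan 46/245 = 18.8% → the Premium plan
Affiliate: the Premium plan 148/216 = 68.5%, the team plan 809/1424 = 56.8% → the Premium plan
Paid: the Premium plan 525/1037 = 50.6%, the team plan 210/490 = 42.9% → the Premium plan
Organic: the Premium plan 726/1217 = 59.7%, the team plan 413/874 = 47.3% → the Premium plan
Overall: the Premium plan 1959/4413 = 44.4%, the team plan 1478/3033 = 48.7% → the team plan
The Premium plan wins each signup group but the team plan wins overall — the comparison reverses. The Premium plan's customers skew toward referral, which has a lower base rate.

Yes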